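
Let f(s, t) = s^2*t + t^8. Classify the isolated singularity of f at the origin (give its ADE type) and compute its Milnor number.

Type D_9, Milnor number mu = 9.

The Hessian of f at 0 is [[0, 0], [0, 0]] with rank 0, so corank 2. A Groebner basis of the Jacobian ideal J(f) in C{s,t} is {s^2/8 + t^7, s^3, s*t}; counting standard monomials gives mu = 9. Corank 2; j^3 = s^2*t has shape L^2 M (L != M), so D-series; mu = 9 gives D_9.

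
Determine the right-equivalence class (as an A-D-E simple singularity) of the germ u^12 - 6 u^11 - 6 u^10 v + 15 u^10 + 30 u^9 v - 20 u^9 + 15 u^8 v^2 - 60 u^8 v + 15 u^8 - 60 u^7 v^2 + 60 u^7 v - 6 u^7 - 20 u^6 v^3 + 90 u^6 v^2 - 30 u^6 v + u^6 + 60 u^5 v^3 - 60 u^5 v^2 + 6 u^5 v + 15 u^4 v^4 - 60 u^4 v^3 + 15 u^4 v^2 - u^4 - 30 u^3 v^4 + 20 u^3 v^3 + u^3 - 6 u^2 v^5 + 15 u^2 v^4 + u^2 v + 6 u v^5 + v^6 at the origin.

D7

The Hessian of f at 0 has rank 0. Corank 2; j^3 = u^2*(u + v) has shape L^2 M (L != M), so D-series; mu = 7 gives D_7.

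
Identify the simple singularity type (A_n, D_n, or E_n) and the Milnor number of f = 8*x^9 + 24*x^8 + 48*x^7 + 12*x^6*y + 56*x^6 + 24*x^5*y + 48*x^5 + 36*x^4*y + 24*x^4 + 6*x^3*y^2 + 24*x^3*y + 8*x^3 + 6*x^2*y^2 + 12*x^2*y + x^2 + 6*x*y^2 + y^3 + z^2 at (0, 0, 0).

The Hessian of f at 0 is [[2, 0, 0], [0, 0, 0], [0, 0, 2]] with rank 2, so corank 1. A Groebner basis of the Jacobian ideal J(f) in C{x,y,z} is {y^2, x, z}; counting standard monomials gives mu = 2. Corank 1: A-series; mu = 2 gives A_2.

Type A_{2}, Milnor number mu = 2.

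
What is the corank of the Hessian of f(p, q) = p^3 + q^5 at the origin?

The Hessian at 0 is [[0, 0], [0, 0]] of rank 0; hence corank 2.

2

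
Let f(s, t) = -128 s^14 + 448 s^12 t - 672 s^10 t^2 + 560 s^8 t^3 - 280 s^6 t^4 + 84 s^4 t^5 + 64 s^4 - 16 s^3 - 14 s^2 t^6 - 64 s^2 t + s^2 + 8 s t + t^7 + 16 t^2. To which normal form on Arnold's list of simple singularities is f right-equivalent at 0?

The Hessian of f at 0 has rank 1. Corank 1: A-series; mu = 6 gives A_6.

A_{6}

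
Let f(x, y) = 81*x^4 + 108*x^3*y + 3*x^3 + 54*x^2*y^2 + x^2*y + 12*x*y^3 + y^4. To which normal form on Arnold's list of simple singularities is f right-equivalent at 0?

The Hessian of f at 0 has rank 0. Corank 2; j^3 = x^2*(3*x + y) has shape L^2 M (L != M), so D-series; mu = 5 gives D_5.

D5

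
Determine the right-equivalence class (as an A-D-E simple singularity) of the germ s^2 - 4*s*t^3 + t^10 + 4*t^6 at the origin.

A_{9}

The Hessian of f at 0 has rank 1. Corank 1: A-series; mu = 9 gives A_9.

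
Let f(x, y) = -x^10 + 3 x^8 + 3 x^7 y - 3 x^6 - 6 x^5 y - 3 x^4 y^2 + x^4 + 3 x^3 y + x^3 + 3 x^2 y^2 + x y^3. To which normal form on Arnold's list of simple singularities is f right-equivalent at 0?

E7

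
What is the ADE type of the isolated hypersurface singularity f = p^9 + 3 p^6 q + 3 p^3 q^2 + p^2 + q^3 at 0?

The Hessian of f at 0 is [[2, 0], [0, 0]] with rank 1, so corank 1. A Groebner basis of the Jacobian ideal J(f) in C{p,q} is {q^2, p}; counting standard monomials gives mu = 2. Corank 1: A-series; mu = 2 gives A_2.

A_{2}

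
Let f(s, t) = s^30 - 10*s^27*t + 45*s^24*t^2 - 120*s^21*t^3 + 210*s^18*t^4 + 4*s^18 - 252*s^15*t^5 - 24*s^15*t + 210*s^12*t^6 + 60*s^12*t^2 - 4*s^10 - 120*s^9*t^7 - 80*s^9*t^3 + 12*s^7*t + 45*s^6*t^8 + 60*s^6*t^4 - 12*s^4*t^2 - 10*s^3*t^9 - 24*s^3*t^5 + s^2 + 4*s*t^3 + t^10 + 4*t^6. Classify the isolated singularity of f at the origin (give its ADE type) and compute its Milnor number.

Type A_{9}, Milnor number mu = 9.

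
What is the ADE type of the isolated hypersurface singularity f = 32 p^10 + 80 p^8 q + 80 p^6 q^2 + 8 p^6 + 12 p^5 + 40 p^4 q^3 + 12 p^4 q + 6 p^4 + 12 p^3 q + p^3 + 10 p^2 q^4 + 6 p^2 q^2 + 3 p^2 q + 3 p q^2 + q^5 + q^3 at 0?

E_{8}

The Hessian of f at 0 has rank 0. Corank 2; j^3 = (p + q)^3 is a perfect cube, so E-series; the 5-jet and mu = 8 give E_8.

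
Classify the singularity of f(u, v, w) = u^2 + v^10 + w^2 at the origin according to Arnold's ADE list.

A9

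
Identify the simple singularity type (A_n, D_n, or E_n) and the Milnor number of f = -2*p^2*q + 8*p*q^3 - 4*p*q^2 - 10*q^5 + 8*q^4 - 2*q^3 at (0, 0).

Type D_6, Milnor number mu = 6.

The Hessian of f at 0 has rank 0. Corank 2; j^3 = -2*q*(p + q)^2 has shape L^2 M (L != M), so D-series; mu = 6 gives D_6.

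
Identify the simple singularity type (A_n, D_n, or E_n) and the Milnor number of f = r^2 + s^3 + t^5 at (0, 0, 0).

The Hessian of f at 0 is [[0, 0, 0], [0, 0, 0], [0, 0, 2]] with rank 1, so corank 2. A Groebner basis of the Jacobian ideal J(f) in C{s,t,r} is {t^4, s^2, r}; counting standard monomials gives mu = 8. Corank 2; j^3 = s^3 is a perfect cube, so E-series; the 5-jet and mu = 8 give E_8.

Type E8, Milnor number mu = 8.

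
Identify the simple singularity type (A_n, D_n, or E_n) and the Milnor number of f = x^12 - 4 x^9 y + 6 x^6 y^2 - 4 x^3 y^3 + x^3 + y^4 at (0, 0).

The Hessian of f at 0 has rank 0. Corank 2; j^3 = x^3 is a perfect cube, so E-series; the 4-jet and mu = 6 give E_6.

Type E6, Milnor number mu = 6.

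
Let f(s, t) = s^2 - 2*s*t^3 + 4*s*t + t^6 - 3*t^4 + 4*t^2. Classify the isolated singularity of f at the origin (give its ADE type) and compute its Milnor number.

Type A_3, Milnor number mu = 3.

The Hessian of f at 0 has rank 1. Corank 1: A-series; mu = 3 gives A_3.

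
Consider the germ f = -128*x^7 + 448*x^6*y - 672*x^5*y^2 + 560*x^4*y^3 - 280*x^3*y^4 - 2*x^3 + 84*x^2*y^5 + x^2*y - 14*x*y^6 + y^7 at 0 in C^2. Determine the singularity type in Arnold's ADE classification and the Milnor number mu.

The Hessian of f at 0 has rank 0. Corank 2; j^3 = -x^2*(2*x - y) has shape L^2 M (L != M), so D-series; mu = 8 gives D_8.

Type D8, Milnor number mu = 8.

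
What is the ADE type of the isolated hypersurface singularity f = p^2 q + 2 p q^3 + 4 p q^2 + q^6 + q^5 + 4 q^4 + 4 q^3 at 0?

The Hessian of f at 0 has rank 0. Corank 2; j^3 = q*(p + 2*q)^2 has shape L^2 M (L != M), so D-series; mu = 7 gives D_7.

D_7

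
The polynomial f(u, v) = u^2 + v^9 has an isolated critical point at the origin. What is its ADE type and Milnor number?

Type A_{8}, Milnor number mu = 8.

The Hessian of f at 0 is [[2, 0], [0, 0]] with rank 1, so corank 1. A Groebner basis of the Jacobian ideal J(f) in C{u,v} is {v^8, u}; counting standard monomials gives mu = 8. Corank 1: A-series; mu = 8 gives A_8.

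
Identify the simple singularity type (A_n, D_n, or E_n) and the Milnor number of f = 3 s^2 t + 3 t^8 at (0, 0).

Type D9, Milnor number mu = 9.

The Hessian of f at 0 has rank 0. Corank 2; j^3 = 3*s^2*t has shape L^2 M (L != M), so D-series; mu = 9 gives D_9.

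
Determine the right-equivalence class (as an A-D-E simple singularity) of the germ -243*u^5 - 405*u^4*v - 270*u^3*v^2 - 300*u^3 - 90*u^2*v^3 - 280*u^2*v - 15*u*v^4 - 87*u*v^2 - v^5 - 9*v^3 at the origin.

D_6

The Hessian of f at 0 has rank 0. Corank 2; j^3 = -(3*u + v)*(10*u + 3*v)^2 has shape L^2 M (L != M), so D-series; mu = 6 gives D_6.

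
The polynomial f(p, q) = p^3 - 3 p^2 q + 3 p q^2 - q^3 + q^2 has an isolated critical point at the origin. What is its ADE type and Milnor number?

Type A_2, Milnor number mu = 2.

The Hessian of f at 0 is [[0, 0], [0, 2]] with rank 1, so corank 1. A Groebner basis of the Jacobian ideal J(f) in C{p,q} is {p^2, q}; counting standard monomials gives mu = 2. Corank 1: A-series; mu = 2 gives A_2.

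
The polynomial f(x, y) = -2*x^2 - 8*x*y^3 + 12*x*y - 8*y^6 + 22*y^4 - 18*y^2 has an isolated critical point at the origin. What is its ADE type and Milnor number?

Type A_{3}, Milnor number mu = 3.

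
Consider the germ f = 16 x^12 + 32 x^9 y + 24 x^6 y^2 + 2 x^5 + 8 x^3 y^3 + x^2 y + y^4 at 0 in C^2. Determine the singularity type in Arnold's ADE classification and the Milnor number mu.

Type D5, Milnor number mu = 5.

The Hessian of f at 0 is [[0, 0], [0, 0]] with rank 0, so corank 2. A Groebner basis of the Jacobian ideal J(f) in C{x,y} is {x^3, x^2/4 + y^3, x*y}; counting standard monomials gives mu = 5. Corank 2; j^3 = x^2*y has shape L^2 M (L != M), so D-series; mu = 5 gives D_5.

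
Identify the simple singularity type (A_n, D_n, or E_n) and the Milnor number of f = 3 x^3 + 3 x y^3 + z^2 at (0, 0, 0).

Type E7, Milnor number mu = 7.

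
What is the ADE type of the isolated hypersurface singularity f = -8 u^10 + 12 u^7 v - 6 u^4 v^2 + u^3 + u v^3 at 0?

The Hessian of f at 0 is [[0, 0], [0, 0]] with rank 0, so corank 2. A Groebner basis of the Jacobian ideal J(f) in C{u,v} is {u^3, u*v^2, 3*u^2 + v^3}; counting standard monomials gives mu = 7. Corank 2; j^3 = u^3 is a perfect cube, so E-series; the 4-jet and mu = 7 give E_7.

E7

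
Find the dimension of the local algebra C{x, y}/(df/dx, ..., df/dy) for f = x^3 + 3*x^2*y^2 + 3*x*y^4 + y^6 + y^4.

The Hessian of f at 0 is [[0, 0], [0, 0]] with rank 0, so corank 2. A Groebner basis of the Jacobian ideal J(f) in C{x,y} is {x^3, x^2*y, x^2/2 + x*y^2, y^3}; counting standard monomials gives mu = 6. Corank 2; j^3 = x^3 is a perfect cube, so E-series; the 4-jet and mu = 6 give E_6.

6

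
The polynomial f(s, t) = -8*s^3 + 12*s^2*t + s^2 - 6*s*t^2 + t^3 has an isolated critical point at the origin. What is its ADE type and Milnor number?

Type A_2, Milnor number mu = 2.

The Hessian of f at 0 has rank 1. Corank 1: A-series; mu = 2 gives A_2.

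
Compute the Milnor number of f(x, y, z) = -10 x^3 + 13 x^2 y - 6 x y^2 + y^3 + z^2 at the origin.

4

The Hessian of f at 0 is [[0, 0, 0], [0, 0, 0], [0, 0, 2]] with rank 1, so corank 2. A Groebner basis of the Jacobian ideal J(f) in C{x,y,z} is {y^3, x^2 - 3*y^2/11, x*y - 6*y^2/11, z}; counting standard monomials gives mu = 4. Corank 2; j^3 = -(2*x - y)*(5*x^2 - 4*x*y + y^2) splits into three distinct lines over C (the quadratic factor has nonzero discriminant), so D_4.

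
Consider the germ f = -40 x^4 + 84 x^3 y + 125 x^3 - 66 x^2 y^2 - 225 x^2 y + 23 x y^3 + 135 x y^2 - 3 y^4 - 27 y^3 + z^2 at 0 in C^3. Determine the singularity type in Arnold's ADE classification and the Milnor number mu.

Type E_{7}, Milnor number mu = 7.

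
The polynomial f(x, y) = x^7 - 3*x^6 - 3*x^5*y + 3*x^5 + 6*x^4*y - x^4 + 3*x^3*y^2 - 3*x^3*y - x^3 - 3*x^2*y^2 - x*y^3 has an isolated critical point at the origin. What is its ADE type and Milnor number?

The Hessian of f at 0 has rank 0. Corank 2; j^3 = -x^3 is a perfect cube, so E-series; the 4-jet and mu = 7 give E_7.

Type E7, Milnor number mu = 7.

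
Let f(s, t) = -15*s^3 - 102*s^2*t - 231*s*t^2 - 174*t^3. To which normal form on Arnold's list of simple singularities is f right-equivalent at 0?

D4

The Hessian of f at 0 is [[0, 0], [0, 0]] with rank 0, so corank 2. A Groebner basis of the Jacobian ideal J(f) in C{s,t} is {t^3, s^2 - 13*t^2, s*t + 4*t^2}; counting standard monomials gives mu = 4. Corank 2; j^3 = -3*(s + 2*t)*(5*s^2 + 24*s*t + 29*t^2) splits into three distinct lines over C (the quadratic factor has nonzero discriminant), so D_4.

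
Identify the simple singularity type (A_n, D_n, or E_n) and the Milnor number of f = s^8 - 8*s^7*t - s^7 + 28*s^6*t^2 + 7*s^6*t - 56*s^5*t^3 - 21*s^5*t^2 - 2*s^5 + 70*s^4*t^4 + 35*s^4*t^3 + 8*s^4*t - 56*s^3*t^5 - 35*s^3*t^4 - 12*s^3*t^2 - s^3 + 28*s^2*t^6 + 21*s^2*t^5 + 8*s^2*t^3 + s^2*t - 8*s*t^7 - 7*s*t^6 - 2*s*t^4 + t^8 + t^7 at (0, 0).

Type D_9, Milnor number mu = 9.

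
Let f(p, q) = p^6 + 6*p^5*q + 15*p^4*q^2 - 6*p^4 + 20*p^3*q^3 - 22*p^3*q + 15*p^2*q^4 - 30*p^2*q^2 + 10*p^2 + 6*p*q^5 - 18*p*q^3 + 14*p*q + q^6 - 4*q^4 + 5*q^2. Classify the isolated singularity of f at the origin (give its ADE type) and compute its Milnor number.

Type A1, Milnor number mu = 1.

The Hessian of f at 0 is [[20, 14], [14, 10]] with rank 2, so corank 0. A Groebner basis of the Jacobian ideal J(f) in C{p,q} is {p, q}; counting standard monomials gives mu = 1. Corank 0: nondegenerate Morse point, so A_1.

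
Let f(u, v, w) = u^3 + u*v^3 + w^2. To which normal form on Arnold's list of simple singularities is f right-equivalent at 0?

E_{7}

The Hessian of f at 0 has rank 1. Corank 2; j^3 = u^3 is a perfect cube, so E-series; the 4-jet and mu = 7 give E_7.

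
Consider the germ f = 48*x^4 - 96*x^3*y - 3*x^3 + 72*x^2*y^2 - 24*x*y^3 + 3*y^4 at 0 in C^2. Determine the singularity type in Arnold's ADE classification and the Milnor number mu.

Type E6, Milnor number mu = 6.

The Hessian of f at 0 has rank 0. Corank 2; j^3 = -3*x^3 is a perfect cube, so E-series; the 4-jet and mu = 6 give E_6.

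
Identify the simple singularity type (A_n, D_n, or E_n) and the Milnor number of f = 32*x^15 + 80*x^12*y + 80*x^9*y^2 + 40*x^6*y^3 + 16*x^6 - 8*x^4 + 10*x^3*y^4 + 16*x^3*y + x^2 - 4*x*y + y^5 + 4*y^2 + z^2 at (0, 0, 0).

Type A4, Milnor number mu = 4.

The Hessian of f at 0 has rank 2. Corank 1: A-series; mu = 4 gives A_4.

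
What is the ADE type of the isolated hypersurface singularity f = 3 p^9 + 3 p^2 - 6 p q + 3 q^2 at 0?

The Hessian of f at 0 is [[6, -6], [-6, 6]] with rank 1, so corank 1. A Groebner basis of the Jacobian ideal J(f) in C{p,q} is {q^8, p - q}; counting standard monomials gives mu = 8. Corank 1: A-series; mu = 8 gives A_8.

A_{8}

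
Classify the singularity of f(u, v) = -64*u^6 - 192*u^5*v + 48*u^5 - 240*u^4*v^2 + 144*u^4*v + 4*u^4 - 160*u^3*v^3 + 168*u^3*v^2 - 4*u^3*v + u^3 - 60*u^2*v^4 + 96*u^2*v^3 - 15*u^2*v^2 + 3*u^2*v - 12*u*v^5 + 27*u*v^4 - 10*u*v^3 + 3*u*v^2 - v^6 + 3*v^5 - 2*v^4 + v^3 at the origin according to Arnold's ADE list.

E_{6}

The Hessian of f at 0 has rank 0. Corank 2; j^3 = (u + v)^3 is a perfect cube, so E-series; the 4-jet and mu = 6 give E_6.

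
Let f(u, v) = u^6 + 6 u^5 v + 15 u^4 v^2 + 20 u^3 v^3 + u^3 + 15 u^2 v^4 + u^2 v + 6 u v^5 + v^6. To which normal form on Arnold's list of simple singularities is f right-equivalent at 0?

D_{7}

The Hessian of f at 0 is [[0, 0], [0, 0]] with rank 0, so corank 2. A Groebner basis of the Jacobian ideal J(f) in C{u,v} is {-u*v/6 + v^5, u*v^2, u^2 + u*v}; counting standard monomials gives mu = 7. Corank 2; j^3 = u^2*(u + v) has shape L^2 M (L != M), so D-series; mu = 7 gives D_7.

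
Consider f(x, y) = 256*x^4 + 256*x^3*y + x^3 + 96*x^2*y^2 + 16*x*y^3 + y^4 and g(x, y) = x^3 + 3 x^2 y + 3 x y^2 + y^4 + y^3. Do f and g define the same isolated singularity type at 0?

Yes.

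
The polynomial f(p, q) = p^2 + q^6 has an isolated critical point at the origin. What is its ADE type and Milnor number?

Type A_5, Milnor number mu = 5.

The Hessian of f at 0 is [[2, 0], [0, 0]] with rank 1, so corank 1. A Groebner basis of the Jacobian ideal J(f) in C{p,q} is {q^5, p}; counting standard monomials gives mu = 5. Corank 1: A-series; mu = 5 gives A_5.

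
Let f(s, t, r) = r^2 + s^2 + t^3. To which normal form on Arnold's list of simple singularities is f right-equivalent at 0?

A2

The Hessian of f at 0 has rank 2. Corank 1: A-series; mu = 2 gives A_2.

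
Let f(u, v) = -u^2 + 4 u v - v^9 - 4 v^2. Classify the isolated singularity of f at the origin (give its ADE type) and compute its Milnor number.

Type A8, Milnor number mu = 8.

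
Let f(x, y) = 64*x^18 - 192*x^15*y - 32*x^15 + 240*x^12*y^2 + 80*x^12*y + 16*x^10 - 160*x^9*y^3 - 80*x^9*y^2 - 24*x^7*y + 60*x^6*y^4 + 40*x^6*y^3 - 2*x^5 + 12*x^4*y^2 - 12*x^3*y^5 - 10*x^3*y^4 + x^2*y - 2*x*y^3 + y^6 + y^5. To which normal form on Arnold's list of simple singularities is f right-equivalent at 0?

D7

The Hessian of f at 0 is [[0, 0], [0, 0]] with rank 0, so corank 2. A Groebner basis of the Jacobian ideal J(f) in C{x,y} is {x^3, x^2*y + x^2/6 - x*y^2/6, -x*y + y^3}; counting standard monomials gives mu = 7. Corank 2; j^3 = x^2*y has shape L^2 M (L != M), so D-series; mu = 7 gives D_7.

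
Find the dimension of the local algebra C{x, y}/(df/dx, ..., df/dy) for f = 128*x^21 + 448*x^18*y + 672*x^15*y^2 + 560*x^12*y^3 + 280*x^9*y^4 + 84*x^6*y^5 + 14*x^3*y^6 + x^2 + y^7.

6

The Hessian of f at 0 is [[2, 0], [0, 0]] with rank 1, so corank 1. A Groebner basis of the Jacobian ideal J(f) in C{x,y} is {y^6, x}; counting standard monomials gives mu = 6. Corank 1: A-series; mu = 6 gives A_6.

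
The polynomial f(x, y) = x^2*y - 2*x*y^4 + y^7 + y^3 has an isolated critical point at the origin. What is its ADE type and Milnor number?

Type D4, Milnor number mu = 4.

The Hessian of f at 0 is [[0, 0], [0, 0]] with rank 0, so corank 2. A Groebner basis of the Jacobian ideal J(f) in C{x,y} is {y^3, x^2 + 3*y^2, x*y}; counting standard monomials gives mu = 4. Corank 2; j^3 = y*(x^2 + y^2) splits into three distinct lines over C (the quadratic factor has nonzero discriminant), so D_4.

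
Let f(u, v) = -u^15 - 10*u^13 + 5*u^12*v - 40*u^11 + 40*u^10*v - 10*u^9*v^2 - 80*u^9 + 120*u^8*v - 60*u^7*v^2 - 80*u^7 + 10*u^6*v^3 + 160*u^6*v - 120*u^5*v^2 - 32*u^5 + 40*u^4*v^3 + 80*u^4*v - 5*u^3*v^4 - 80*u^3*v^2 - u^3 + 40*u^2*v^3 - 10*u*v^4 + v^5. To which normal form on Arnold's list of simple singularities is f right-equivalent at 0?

E_8

The Hessian of f at 0 has rank 0. Corank 2; j^3 = -u^3 is a perfect cube, so E-series; the 5-jet and mu = 8 give E_8.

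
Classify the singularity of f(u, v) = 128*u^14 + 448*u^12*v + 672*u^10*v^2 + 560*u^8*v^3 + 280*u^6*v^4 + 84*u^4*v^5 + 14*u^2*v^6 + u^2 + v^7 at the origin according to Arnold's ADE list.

A_{6}

The Hessian of f at 0 is [[2, 0], [0, 0]] with rank 1, so corank 1. A Groebner basis of the Jacobian ideal J(f) in C{u,v} is {v^6, u}; counting standard monomials gives mu = 6. Corank 1: A-series; mu = 6 gives A_6.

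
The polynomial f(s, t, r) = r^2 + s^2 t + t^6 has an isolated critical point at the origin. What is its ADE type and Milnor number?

Type D_{7}, Milnor number mu = 7.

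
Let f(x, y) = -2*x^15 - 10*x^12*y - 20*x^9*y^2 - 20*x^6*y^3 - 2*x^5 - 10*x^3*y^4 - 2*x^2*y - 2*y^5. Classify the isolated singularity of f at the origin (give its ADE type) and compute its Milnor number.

The Hessian of f at 0 has rank 0. Corank 2; j^3 = -2*x^2*y has shape L^2 M (L != M), so D-series; mu = 6 gives D_6.

Type D_{6}, Milnor number mu = 6.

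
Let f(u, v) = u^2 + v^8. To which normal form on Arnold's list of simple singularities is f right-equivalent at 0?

The Hessian of f at 0 is [[2, 0], [0, 0]] with rank 1, so corank 1. A Groebner basis of the Jacobian ideal J(f) in C{u,v} is {v^7, u}; counting standard monomials gives mu = 7. Corank 1: A-series; mu = 7 gives A_7.

A_7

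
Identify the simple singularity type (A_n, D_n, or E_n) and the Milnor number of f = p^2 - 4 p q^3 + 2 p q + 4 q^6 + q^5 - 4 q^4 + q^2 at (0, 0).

Type A_4, Milnor number mu = 4.

The Hessian of f at 0 is [[2, 2], [2, 2]] with rank 1, so corank 1. A Groebner basis of the Jacobian ideal J(f) in C{p,q} is {-p/2 + q^3 - q/2, p^2 - q^2, p*q + q^2}; counting standard monomials gives mu = 4. Corank 1: A-series; mu = 4 gives A_4.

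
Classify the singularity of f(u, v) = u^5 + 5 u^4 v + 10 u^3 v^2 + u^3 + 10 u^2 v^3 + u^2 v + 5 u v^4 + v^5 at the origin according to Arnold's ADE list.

D6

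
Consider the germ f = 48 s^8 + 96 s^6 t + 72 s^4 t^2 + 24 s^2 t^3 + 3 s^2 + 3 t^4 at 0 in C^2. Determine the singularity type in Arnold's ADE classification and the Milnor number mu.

Type A_{3}, Milnor number mu = 3.

The Hessian of f at 0 has rank 1. Corank 1: A-series; mu = 3 gives A_3.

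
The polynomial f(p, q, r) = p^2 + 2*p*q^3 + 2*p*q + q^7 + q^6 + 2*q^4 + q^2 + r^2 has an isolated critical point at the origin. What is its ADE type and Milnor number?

Type A_6, Milnor number mu = 6.

The Hessian of f at 0 has rank 2. Corank 1: A-series; mu = 6 gives A_6.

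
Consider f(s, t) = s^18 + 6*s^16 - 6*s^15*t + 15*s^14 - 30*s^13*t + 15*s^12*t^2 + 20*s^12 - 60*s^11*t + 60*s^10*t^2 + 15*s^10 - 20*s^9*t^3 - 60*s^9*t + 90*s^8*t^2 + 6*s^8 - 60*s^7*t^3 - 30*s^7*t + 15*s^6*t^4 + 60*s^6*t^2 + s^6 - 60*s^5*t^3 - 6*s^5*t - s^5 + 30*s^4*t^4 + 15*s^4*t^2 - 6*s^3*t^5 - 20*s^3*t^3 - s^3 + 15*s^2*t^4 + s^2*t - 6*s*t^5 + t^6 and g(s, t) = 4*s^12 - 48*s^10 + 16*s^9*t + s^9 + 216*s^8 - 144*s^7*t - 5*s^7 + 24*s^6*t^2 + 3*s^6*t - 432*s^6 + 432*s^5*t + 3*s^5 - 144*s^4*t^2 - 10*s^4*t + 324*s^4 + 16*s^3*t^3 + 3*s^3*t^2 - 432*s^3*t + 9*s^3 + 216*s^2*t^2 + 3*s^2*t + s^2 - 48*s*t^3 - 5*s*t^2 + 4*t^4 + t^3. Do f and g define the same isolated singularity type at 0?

No.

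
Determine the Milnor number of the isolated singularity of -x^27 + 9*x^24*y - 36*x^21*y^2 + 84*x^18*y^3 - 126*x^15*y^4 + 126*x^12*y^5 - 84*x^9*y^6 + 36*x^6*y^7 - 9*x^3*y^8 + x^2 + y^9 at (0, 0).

8

The Hessian of f at 0 has rank 1. Corank 1: A-series; mu = 8 gives A_8.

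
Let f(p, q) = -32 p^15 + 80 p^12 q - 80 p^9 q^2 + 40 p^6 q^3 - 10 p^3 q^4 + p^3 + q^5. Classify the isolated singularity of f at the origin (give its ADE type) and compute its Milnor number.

Type E8, Milnor number mu = 8.

The Hessian of f at 0 has rank 0. Corank 2; j^3 = p^3 is a perfect cube, so E-series; the 5-jet and mu = 8 give E_8.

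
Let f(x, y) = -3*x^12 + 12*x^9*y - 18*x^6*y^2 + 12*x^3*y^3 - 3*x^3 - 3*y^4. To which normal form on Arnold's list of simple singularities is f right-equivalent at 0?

The Hessian of f at 0 is [[0, 0], [0, 0]] with rank 0, so corank 2. A Groebner basis of the Jacobian ideal J(f) in C{x,y} is {y^3, x^2}; counting standard monomials gives mu = 6. Corank 2; j^3 = -3*x^3 is a perfect cube, so E-series; the 4-jet and mu = 6 give E_6.

E_6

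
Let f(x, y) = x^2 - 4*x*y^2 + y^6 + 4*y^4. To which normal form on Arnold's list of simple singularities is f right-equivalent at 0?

The Hessian of f at 0 has rank 1. Corank 1: A-series; mu = 5 gives A_5.

A_{5}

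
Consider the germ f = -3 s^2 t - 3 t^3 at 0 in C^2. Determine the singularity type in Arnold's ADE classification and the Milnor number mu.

The Hessian of f at 0 has rank 0. Corank 2; j^3 = -3*t*(s^2 + t^2) splits into three distinct lines over C (the quadratic factor has nonzero discriminant), so D_4.

Type D_{4}, Milnor number mu = 4.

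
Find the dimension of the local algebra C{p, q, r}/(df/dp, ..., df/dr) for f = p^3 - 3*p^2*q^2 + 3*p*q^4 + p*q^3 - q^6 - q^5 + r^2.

7

The Hessian of f at 0 is [[0, 0, 0], [0, 0, 0], [0, 0, 2]] with rank 1, so corank 2. A Groebner basis of the Jacobian ideal J(f) in C{p,q,r} is {-p^2 + q^4 - q^3/3, p^3, p^2*q + p^2/3 + q^3/9, -p^2 + p*q^2 - q^3/3, r}; counting standard monomials gives mu = 7. Corank 2; j^3 = p^3 is a perfect cube, so E-series; the 4-jet and mu = 7 give E_7.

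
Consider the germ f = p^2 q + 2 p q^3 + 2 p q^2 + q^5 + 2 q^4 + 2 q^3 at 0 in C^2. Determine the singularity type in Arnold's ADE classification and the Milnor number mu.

The Hessian of f at 0 is [[0, 0], [0, 0]] with rank 0, so corank 2. A Groebner basis of the Jacobian ideal J(f) in C{p,q} is {q^3, p^2 + 2*q^2, p*q + q^2}; counting standard monomials gives mu = 4. Corank 2; j^3 = q*(p^2 + 2*p*q + 2*q^2) splits into three distinct lines over C (the quadratic factor has nonzero discriminant), so D_4.

Type D4, Milnor number mu = 4.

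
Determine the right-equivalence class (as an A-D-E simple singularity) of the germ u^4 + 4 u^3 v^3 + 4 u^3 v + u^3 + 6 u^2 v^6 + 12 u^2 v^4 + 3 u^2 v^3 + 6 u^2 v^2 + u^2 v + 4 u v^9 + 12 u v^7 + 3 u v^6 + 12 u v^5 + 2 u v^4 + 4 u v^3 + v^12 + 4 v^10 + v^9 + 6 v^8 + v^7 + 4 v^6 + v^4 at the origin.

D5

The Hessian of f at 0 has rank 0. Corank 2; j^3 = u^2*(u + v) has shape L^2 M (L != M), so D-series; mu = 5 gives D_5.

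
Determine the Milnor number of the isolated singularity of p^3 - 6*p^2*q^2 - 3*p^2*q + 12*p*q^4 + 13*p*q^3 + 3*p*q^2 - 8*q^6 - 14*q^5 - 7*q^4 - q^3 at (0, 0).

7

The Hessian of f at 0 has rank 0. Corank 2; j^3 = (p - q)^3 is a perfect cube, so E-series; the 4-jet and mu = 7 give E_7.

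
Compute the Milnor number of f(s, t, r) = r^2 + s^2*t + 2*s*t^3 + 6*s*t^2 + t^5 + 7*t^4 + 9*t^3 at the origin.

5

The Hessian of f at 0 is [[0, 0, 0], [0, 0, 0], [0, 0, 2]] with rank 1, so corank 2. A Groebner basis of the Jacobian ideal J(f) in C{s,t,r} is {s*t^2 - 3*s*t - 9*t^2, s*t + t^3 + 3*t^2, s^2 + 2*s*t - 3*t^2, r}; counting standard monomials gives mu = 5. Corank 2; j^3 = t*(s + 3*t)^2 has shape L^2 M (L != M), so D-series; mu = 5 gives D_5.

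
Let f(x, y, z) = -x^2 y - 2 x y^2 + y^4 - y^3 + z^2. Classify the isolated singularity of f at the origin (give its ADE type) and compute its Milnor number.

Type D5, Milnor number mu = 5.

The Hessian of f at 0 has rank 1. Corank 2; j^3 = -y*(x + y)^2 has shape L^2 M (L != M), so D-series; mu = 5 gives D_5.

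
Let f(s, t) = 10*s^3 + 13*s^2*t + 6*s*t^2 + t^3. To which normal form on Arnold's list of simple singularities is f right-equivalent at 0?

The Hessian of f at 0 is [[0, 0], [0, 0]] with rank 0, so corank 2. A Groebner basis of the Jacobian ideal J(f) in C{s,t} is {t^3, s^2 - 3*t^2/11, s*t + 6*t^2/11}; counting standard monomials gives mu = 4. Corank 2; j^3 = (2*s + t)*(5*s^2 + 4*s*t + t^2) splits into three distinct lines over C (the quadratic factor has nonzero discriminant), so D_4.

D4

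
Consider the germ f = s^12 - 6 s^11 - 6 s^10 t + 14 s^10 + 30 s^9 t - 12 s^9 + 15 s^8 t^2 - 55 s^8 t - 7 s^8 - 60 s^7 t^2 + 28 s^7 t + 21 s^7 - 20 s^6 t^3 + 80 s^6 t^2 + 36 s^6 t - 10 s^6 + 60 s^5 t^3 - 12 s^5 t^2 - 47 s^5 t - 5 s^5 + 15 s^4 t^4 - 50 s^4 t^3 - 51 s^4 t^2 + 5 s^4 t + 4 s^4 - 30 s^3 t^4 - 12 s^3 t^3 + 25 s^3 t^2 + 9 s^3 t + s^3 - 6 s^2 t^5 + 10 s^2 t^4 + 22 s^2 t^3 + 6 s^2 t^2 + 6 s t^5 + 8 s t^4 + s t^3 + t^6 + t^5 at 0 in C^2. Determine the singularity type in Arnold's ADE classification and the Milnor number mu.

The Hessian of f at 0 is [[0, 0], [0, 0]] with rank 0, so corank 2. A Groebner basis of the Jacobian ideal J(f) in C{s,t} is {-3*s^2/5 + t^4 - t^3/5, s^3, s^2*t + s^2/5 + t^3/15, s^2/5 + s*t^2 + t^3/15}; counting standard monomials gives mu = 7. Corank 2; j^3 = s^3 is a perfect cube, so E-series; the 4-jet and mu = 7 give E_7.

Type E_{7}, Milnor number mu = 7.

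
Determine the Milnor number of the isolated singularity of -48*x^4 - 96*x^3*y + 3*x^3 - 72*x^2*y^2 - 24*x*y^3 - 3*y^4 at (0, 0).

6

The Hessian of f at 0 has rank 0. Corank 2; j^3 = 3*x^3 is a perfect cube, so E-series; the 4-jet and mu = 6 give E_6.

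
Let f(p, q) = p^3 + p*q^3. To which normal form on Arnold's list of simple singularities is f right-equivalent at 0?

The Hessian of f at 0 has rank 0. Corank 2; j^3 = p^3 is a perfect cube, so E-series; the 4-jet and mu = 7 give E_7.

E7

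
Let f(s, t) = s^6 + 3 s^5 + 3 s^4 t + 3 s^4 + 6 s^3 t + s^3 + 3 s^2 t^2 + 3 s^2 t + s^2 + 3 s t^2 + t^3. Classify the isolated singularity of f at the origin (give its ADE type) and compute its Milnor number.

Type A_2, Milnor number mu = 2.

The Hessian of f at 0 is [[2, 0], [0, 0]] with rank 1, so corank 1. A Groebner basis of the Jacobian ideal J(f) in C{s,t} is {t^2, s}; counting standard monomials gives mu = 2. Corank 1: A-series; mu = 2 gives A_2.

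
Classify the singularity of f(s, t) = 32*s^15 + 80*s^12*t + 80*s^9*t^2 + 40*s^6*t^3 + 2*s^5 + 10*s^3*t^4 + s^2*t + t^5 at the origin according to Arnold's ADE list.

D6

The Hessian of f at 0 is [[0, 0], [0, 0]] with rank 0, so corank 2. A Groebner basis of the Jacobian ideal J(f) in C{s,t} is {s^2/5 + t^4, s^3, s*t}; counting standard monomials gives mu = 6. Corank 2; j^3 = s^2*t has shape L^2 M (L != M), so D-series; mu = 6 gives D_6.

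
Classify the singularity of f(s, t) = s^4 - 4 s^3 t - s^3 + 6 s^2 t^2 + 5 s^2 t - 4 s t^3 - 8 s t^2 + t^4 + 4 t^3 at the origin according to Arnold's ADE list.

D_{5}

The Hessian of f at 0 has rank 0. Corank 2; j^3 = -(s - 2*t)^2*(s - t) has shape L^2 M (L != M), so D-series; mu = 5 gives D_5.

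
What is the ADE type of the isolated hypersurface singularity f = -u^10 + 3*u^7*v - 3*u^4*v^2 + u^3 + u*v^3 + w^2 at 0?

E_{7}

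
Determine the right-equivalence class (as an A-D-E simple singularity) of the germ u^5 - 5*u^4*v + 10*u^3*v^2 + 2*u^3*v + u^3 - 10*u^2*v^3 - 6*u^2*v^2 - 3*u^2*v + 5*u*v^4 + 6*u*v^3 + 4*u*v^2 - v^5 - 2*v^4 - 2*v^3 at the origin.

The Hessian of f at 0 is [[0, 0], [0, 0]] with rank 0, so corank 2. A Groebner basis of the Jacobian ideal J(f) in C{u,v} is {v^3, u^2 - 2*v^2/3, u*v - v^2}; counting standard monomials gives mu = 4. Corank 2; j^3 = (u - v)*(u^2 - 2*u*v + 2*v^2) splits into three distinct lines over C (the quadratic factor has nonzero discriminant), so D_4.

D_{4}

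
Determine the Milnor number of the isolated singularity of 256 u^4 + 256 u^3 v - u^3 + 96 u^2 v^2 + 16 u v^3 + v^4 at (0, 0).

6

The Hessian of f at 0 is [[0, 0], [0, 0]] with rank 0, so corank 2. A Groebner basis of the Jacobian ideal J(f) in C{u,v} is {v^4, u*v^2 + v^3/12, u^2}; counting standard monomials gives mu = 6. Corank 2; j^3 = -u^3 is a perfect cube, so E-series; the 4-jet and mu = 6 give E_6.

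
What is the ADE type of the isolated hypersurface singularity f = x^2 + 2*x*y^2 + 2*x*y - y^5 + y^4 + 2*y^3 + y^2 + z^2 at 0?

A_4

The Hessian of f at 0 is [[2, 2, 0], [2, 2, 0], [0, 0, 2]] with rank 2, so corank 1. A Groebner basis of the Jacobian ideal J(f) in C{x,y,z} is {x^2 + 2*x*y - x - y, x + y^2 + y, z}; counting standard monomials gives mu = 4. Corank 1: A-series; mu = 4 gives A_4.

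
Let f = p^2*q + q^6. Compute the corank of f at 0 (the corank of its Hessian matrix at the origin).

2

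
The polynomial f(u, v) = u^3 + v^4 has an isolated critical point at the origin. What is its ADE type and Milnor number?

The Hessian of f at 0 has rank 0. Corank 2; j^3 = u^3 is a perfect cube, so E-series; the 4-jet and mu = 6 give E_6.

Type E_6, Milnor number mu = 6.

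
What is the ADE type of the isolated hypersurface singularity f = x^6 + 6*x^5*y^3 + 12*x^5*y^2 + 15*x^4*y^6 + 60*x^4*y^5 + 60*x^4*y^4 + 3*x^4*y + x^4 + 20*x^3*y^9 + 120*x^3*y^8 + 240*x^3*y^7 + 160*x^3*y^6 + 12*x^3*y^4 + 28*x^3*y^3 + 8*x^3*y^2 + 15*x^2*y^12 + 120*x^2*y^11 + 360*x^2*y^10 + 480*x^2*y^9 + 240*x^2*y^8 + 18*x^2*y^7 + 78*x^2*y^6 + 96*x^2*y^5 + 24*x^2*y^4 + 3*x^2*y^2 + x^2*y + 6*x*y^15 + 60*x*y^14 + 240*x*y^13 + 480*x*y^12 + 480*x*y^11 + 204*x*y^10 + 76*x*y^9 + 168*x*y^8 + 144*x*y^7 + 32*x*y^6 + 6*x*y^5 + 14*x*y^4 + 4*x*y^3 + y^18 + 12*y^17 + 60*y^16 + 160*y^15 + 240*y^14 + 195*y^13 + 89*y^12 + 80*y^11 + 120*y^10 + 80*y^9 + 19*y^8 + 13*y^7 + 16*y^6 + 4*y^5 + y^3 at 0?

D_{4}

The Hessian of f at 0 is [[0, 0], [0, 0]] with rank 0, so corank 2. A Groebner basis of the Jacobian ideal J(f) in C{x,y} is {y^3, x^2 + 3*y^2, x*y}; counting standard monomials gives mu = 4. Corank 2; j^3 = y*(x^2 + y^2) splits into three distinct lines over C (the quadratic factor has nonzero discriminant), so D_4.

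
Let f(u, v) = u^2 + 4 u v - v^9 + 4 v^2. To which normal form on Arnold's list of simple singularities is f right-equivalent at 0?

The Hessian of f at 0 has rank 1. Corank 1: A-series; mu = 8 gives A_8.

A_8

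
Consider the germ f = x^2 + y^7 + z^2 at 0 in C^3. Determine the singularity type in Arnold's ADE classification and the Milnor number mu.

Type A6, Milnor number mu = 6.

The Hessian of f at 0 is [[2, 0, 0], [0, 0, 0], [0, 0, 2]] with rank 2, so corank 1. A Groebner basis of the Jacobian ideal J(f) in C{x,y,z} is {y^6, x, z}; counting standard monomials gives mu = 6. Corank 1: A-series; mu = 6 gives A_6.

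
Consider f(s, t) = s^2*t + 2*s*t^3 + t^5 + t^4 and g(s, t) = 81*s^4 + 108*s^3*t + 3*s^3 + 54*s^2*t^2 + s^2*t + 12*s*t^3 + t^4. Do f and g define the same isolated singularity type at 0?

The Hessian of f at 0 has rank 0. Corank 2; j^3 = s^2*t has shape L^2 M (L != M), so D-series; mu = 5 gives D_5. The Hessian of g at 0 has rank 0. Corank 2; j^3 = s^2*(3*s + t) has shape L^2 M (L != M), so D-series; mu = 5 gives D_5. Both have type D_5, hence right-equivalent.

Yes.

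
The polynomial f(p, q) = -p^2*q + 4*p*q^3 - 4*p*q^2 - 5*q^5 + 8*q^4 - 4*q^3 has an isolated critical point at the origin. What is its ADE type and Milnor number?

Type D_{6}, Milnor number mu = 6.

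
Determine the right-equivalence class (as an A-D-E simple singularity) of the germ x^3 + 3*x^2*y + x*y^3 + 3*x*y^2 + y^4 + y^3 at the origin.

E7

The Hessian of f at 0 has rank 0. Corank 2; j^3 = (x + y)^3 is a perfect cube, so E-series; the 4-jet and mu = 7 give E_7.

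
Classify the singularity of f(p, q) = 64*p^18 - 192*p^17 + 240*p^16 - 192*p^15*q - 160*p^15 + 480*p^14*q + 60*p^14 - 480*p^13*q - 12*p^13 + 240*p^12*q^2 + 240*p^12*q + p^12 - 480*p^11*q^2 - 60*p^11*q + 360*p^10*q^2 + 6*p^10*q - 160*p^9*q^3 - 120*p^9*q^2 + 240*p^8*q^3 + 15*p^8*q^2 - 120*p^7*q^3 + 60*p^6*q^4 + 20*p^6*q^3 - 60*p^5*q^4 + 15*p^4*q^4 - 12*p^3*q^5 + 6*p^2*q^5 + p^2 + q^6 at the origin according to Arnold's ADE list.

The Hessian of f at 0 is [[2, 0], [0, 0]] with rank 1, so corank 1. A Groebner basis of the Jacobian ideal J(f) in C{p,q} is {q^5, p}; counting standard monomials gives mu = 5. Corank 1: A-series; mu = 5 gives A_5.

A_5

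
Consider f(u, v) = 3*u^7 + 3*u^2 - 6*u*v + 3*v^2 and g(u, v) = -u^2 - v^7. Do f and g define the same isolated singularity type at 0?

The Hessian of f at 0 has rank 1. Corank 1: A-series; mu = 6 gives A_6. The Hessian of g at 0 has rank 1. Corank 1: A-series; mu = 6 gives A_6. Both have type A_6, hence right-equivalent.

Yes.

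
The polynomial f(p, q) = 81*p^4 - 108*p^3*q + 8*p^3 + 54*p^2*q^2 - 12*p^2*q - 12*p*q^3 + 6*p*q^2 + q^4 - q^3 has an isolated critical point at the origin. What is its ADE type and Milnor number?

The Hessian of f at 0 has rank 0. Corank 2; j^3 = (2*p - q)^3 is a perfect cube, so E-series; the 4-jet and mu = 6 give E_6.

Type E_{6}, Milnor number mu = 6.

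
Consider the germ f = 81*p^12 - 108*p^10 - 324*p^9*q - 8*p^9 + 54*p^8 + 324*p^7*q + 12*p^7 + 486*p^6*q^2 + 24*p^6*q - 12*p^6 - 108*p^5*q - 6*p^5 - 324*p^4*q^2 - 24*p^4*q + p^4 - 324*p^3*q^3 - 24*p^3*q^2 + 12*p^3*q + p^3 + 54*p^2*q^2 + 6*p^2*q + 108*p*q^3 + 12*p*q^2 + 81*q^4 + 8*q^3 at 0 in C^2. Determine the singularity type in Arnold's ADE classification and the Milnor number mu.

Type E6, Milnor number mu = 6.

The Hessian of f at 0 has rank 0. Corank 2; j^3 = (p + 2*q)^3 is a perfect cube, so E-series; the 4-jet and mu = 6 give E_6.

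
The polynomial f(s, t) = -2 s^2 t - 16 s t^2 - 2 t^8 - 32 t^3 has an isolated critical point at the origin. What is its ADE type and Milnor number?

The Hessian of f at 0 has rank 0. Corank 2; j^3 = -2*t*(s + 4*t)^2 has shape L^2 M (L != M), so D-series; mu = 9 gives D_9.

Type D_9, Milnor number mu = 9.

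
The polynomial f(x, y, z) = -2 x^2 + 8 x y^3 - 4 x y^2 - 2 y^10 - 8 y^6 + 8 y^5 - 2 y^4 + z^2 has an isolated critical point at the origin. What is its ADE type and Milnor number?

The Hessian of f at 0 is [[-4, 0, 0], [0, 0, 0], [0, 0, 2]] with rank 2, so corank 1. A Groebner basis of the Jacobian ideal J(f) in C{x,y,z} is {x^4 + x^3/12 - x^2*y/8 - 5*x^2/48 - 7*x*y^2/48 - x*y/48 - x/96 - y^2/96, x^3*y + x^3/2 - x^2*y/2 - 3*x^2/8 - x*y^2/2 - x*y/16 - x/32 - y^2/32, x^3/3 + x^2*y^2 + x^2*y/2 + x^2/3 + 5*x*y^2/12 + x*y/24 + x/48 + y^2/48, -x/2 + y^3 - y^2/2, z}; counting standard monomials gives mu = 9. Corank 1: A-series; mu = 9 gives A_9.

Type A_9, Milnor number mu = 9.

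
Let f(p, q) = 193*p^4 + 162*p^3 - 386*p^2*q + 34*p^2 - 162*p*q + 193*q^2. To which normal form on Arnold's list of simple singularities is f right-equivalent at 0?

A_{1}

The Hessian of f at 0 is [[68, -162], [-162, 386]] with rank 2, so corank 0. A Groebner basis of the Jacobian ideal J(f) in C{p,q} is {p, q}; counting standard monomials gives mu = 1. Corank 0: nondegenerate Morse point, so A_1.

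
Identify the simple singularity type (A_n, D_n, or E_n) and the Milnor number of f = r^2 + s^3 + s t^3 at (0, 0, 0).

Type E_7, Milnor number mu = 7.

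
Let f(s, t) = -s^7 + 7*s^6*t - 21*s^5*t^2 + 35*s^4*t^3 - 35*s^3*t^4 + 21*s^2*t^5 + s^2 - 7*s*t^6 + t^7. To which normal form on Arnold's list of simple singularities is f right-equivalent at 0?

A_6

The Hessian of f at 0 is [[2, 0], [0, 0]] with rank 1, so corank 1. A Groebner basis of the Jacobian ideal J(f) in C{s,t} is {t^6, s}; counting standard monomials gives mu = 6. Corank 1: A-series; mu = 6 gives A_6.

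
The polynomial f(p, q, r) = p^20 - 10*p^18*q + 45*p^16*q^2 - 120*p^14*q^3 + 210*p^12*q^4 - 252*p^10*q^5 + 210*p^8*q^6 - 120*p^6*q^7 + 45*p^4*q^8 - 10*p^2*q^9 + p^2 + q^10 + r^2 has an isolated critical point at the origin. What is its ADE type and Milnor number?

Type A_9, Milnor number mu = 9.

The Hessian of f at 0 has rank 2. Corank 1: A-series; mu = 9 gives A_9.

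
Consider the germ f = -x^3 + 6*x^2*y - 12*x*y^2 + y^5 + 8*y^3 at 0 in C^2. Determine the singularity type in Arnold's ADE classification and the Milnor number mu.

The Hessian of f at 0 has rank 0. Corank 2; j^3 = -(x - 2*y)^3 is a perfect cube, so E-series; the 5-jet and mu = 8 give E_8.

Type E8, Milnor number mu = 8.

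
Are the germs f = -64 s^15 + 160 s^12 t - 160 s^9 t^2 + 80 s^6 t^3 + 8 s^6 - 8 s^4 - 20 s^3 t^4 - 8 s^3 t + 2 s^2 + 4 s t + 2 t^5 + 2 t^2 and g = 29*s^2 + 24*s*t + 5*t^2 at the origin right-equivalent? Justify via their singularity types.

No.

The Hessian of f at 0 has rank 1. Corank 1: A-series; mu = 4 gives A_4. The Hessian of g at 0 has rank 2. Corank 0: nondegenerate Morse point, so A_1. f is A_4 but g is A_1, hence not right-equivalent.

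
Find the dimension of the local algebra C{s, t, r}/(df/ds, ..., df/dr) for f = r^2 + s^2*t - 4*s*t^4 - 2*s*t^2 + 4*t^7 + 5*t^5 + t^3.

6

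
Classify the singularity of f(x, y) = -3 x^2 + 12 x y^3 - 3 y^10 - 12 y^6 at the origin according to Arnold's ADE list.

A9

The Hessian of f at 0 has rank 1. Corank 1: A-series; mu = 9 gives A_9.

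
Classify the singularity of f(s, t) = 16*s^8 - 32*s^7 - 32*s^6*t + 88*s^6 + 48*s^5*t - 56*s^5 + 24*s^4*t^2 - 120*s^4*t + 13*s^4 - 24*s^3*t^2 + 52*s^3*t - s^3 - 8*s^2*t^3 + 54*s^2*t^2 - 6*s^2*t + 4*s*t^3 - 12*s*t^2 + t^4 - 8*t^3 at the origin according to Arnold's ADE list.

E_{6}

The Hessian of f at 0 has rank 0. Corank 2; j^3 = -(s + 2*t)^3 is a perfect cube, so E-series; the 4-jet and mu = 6 give E_6.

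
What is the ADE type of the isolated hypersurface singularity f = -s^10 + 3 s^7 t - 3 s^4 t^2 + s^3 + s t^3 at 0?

E_{7}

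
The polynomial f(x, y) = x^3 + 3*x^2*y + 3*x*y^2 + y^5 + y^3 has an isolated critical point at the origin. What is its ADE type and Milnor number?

Type E_8, Milnor number mu = 8.

The Hessian of f at 0 has rank 0. Corank 2; j^3 = (x + y)^3 is a perfect cube, so E-series; the 5-jet and mu = 8 give E_8.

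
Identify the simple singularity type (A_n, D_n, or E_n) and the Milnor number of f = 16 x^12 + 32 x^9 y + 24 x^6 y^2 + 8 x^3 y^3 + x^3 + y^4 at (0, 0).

Type E6, Milnor number mu = 6.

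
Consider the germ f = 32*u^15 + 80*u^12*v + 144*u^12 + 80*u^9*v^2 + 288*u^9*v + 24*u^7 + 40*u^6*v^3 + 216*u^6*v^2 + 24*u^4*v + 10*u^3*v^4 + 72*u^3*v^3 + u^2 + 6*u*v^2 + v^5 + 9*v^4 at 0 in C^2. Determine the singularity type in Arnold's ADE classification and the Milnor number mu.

The Hessian of f at 0 has rank 1. Corank 1: A-series; mu = 4 gives A_4.

Type A4, Milnor number mu = 4.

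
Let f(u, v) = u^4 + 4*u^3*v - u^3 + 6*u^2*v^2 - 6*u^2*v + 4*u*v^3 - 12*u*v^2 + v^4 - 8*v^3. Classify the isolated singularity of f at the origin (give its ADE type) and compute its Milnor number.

Type E_6, Milnor number mu = 6.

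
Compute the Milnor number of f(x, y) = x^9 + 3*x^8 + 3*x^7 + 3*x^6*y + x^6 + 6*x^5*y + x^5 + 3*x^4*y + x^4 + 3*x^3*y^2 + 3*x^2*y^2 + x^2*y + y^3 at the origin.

4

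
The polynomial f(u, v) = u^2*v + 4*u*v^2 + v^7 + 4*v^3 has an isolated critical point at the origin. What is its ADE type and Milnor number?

Type D_8, Milnor number mu = 8.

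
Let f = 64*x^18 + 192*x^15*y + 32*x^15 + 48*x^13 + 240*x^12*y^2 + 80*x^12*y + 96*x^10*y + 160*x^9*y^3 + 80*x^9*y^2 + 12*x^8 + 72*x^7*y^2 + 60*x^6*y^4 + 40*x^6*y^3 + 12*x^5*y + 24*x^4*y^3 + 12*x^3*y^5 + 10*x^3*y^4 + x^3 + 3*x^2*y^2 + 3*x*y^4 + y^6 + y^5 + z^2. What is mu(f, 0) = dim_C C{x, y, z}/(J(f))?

The Hessian of f at 0 has rank 1. Corank 2; j^3 = x^3 is a perfect cube, so E-series; the 5-jet and mu = 8 give E_8.

8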